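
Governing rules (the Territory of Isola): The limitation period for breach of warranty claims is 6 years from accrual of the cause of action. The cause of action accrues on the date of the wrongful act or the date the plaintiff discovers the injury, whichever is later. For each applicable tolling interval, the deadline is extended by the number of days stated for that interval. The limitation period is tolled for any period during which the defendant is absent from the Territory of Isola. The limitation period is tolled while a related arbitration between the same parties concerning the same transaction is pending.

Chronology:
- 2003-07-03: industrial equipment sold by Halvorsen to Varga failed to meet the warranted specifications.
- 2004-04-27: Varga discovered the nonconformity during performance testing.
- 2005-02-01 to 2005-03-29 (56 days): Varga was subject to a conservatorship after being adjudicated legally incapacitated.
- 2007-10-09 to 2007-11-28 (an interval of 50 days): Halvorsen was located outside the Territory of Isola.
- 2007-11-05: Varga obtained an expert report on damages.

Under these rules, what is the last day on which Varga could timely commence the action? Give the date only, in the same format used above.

2010-06-16

Taking the later of the act (2003-07-03) and discovery (2004-04-27), the claim accrued on 2004-04-27.
Adding the 6 years base period to 2004-04-27 gives a deadline of 2010-04-27, before any tolling.
The defendant's absence from the jurisdiction from 2007-10-09 to 2007-11-28 tolled the period for 50 days, extending the deadline to 2010-06-16.
Although the plaintiff's incapacity ran from 2005-02-01 to 2005-03-29, the stated rules do not make that a tolling event, so it is disregarded.
The other events in the timeline have no effect on the limitation period under the stated rules.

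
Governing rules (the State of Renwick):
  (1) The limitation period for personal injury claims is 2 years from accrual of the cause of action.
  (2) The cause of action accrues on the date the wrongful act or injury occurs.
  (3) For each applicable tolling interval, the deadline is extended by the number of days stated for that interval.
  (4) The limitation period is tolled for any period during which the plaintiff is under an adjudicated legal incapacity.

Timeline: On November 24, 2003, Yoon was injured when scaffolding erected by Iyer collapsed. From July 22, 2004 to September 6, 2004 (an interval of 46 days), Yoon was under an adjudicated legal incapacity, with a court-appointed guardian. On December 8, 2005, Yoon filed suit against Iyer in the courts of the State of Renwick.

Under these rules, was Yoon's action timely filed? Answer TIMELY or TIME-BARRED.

TIMELY

The limitation period began to run on November 24, 2003.
The untolled deadline — 2 years after November 24, 2003 — is November 24, 2005.
The period was tolled for 46 days by the plaintiff's legal incapacity (July 22, 2004 to September 6, 2004), pushing the deadline to January 9, 2006.
Filing on December 8, 2005 beat the January 9, 2006 deadline — the action is timely.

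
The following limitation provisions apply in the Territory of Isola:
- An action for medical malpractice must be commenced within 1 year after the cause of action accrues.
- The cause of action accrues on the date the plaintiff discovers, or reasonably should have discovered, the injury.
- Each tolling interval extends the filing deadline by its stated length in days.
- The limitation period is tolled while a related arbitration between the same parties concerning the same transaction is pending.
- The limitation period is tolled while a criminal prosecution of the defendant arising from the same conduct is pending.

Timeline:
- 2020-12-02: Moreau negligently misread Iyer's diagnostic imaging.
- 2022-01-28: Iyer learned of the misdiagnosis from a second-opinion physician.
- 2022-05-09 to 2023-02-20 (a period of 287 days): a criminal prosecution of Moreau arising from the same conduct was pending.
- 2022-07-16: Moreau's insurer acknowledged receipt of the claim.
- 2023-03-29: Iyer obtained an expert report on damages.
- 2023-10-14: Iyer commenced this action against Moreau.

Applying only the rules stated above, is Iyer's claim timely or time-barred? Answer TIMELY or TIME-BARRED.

TIMELY

Under the discovery rule, the claim accrued on 2022-01-28, when Iyer discovered the injury — not on the 2020-12-02 date of the underlying act.
Adding the 1 year base period to 2022-01-28 gives a deadline of 2023-01-28, before any tolling.
The period was tolled for 287 days by the pending criminal prosecution (2022-05-09 to 2023-02-20), pushing the deadline to 2023-11-11.
None of the other events listed affects the running of the period under the stated rules.
Filing on 2023-10-14 beat the 2023-11-11 deadline — the action is timely.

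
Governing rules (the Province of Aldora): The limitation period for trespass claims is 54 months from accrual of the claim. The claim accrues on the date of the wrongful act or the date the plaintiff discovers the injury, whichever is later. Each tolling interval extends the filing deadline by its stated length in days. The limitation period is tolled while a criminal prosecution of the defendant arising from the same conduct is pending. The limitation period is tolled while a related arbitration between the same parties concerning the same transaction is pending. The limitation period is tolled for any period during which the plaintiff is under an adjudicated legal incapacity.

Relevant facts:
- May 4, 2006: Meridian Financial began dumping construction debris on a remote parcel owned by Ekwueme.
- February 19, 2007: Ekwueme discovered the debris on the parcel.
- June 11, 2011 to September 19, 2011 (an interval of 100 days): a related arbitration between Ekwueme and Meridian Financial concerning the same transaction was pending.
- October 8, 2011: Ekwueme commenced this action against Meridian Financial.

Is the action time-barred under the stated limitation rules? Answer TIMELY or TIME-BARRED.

Because discovery on February 19, 2007 post-dates the May 4, 2006 act, accrual under the later-of rule falls on February 19, 2007.
54 months from February 19, 2007 is August 19, 2011.
The pending related arbitration from June 11, 2011 to September 19, 2011 tolled the period for 100 days, extending the deadline to November 27, 2011.
Ekwueme filed on October 8, 2011, before the November 27, 2011 deadline, so the action is timely.

TIMELY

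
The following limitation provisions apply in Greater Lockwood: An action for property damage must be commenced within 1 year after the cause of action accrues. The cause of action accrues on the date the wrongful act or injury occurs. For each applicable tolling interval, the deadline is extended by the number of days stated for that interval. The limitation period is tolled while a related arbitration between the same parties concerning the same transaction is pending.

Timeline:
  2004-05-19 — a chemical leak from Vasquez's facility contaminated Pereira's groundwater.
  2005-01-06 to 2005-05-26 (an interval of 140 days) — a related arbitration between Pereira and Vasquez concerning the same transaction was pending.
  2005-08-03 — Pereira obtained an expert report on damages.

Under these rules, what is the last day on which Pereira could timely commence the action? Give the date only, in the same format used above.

The claim accrued on 2004-05-19, when the wrongful act occurred.
Adding the 1 year base period to 2004-05-19 gives a deadline of 2005-05-19, before any tolling.
Because the pending related arbitration ran from 2005-01-06 to 2005-05-26, the deadline is extended by 140 days to 2005-10-06.
Nothing else in the chronology tolls or restarts the period.

2005-10-06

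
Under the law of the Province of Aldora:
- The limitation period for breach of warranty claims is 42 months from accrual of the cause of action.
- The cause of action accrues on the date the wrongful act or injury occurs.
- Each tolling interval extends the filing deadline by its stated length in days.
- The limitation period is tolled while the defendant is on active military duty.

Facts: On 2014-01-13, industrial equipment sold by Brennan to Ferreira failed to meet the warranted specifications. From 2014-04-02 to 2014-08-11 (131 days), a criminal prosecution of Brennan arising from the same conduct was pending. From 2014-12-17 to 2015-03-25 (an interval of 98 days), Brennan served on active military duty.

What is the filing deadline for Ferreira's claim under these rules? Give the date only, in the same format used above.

2017-10-19

The claim accrued on 2014-01-13, when the wrongful act occurred.
Adding the 42 months base period to 2014-01-13 gives a deadline of 2017-07-13, before any tolling.
The period was tolled for 98 days by the defendant's active military service (2014-12-17 to 2015-03-25), pushing the deadline to 2017-10-19.
Although a criminal prosecution ran from 2014-04-02 to 2014-08-11, the stated rules do not make that a tolling event, so it is disregarded.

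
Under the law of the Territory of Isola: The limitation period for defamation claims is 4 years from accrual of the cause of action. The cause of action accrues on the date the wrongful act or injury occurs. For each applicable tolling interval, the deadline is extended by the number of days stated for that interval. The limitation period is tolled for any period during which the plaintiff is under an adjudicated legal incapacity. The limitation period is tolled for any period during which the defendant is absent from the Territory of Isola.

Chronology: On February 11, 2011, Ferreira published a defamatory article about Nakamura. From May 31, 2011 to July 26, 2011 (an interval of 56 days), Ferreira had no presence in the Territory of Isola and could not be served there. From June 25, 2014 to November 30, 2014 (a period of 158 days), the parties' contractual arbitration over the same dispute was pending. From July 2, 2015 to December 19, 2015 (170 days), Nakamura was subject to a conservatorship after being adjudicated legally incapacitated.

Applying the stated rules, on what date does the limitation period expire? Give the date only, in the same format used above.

April 8, 2015

The cause of action accrued on February 11, 2011, the date of the act.
4 years from February 11, 2011 is February 11, 2015.
The defendant's absence from the jurisdiction from May 31, 2011 to July 26, 2011 tolled the period for 56 days, extending the deadline to April 8, 2015.
By the time the plaintiff's legal incapacity began on July 2, 2015, the limitation period had already expired on April 8, 2015; that interval cannot revive it.
Although a pending arbitration ran from June 25, 2014 to November 30, 2014, the stated rules do not make that a tolling event, so it is disregarded.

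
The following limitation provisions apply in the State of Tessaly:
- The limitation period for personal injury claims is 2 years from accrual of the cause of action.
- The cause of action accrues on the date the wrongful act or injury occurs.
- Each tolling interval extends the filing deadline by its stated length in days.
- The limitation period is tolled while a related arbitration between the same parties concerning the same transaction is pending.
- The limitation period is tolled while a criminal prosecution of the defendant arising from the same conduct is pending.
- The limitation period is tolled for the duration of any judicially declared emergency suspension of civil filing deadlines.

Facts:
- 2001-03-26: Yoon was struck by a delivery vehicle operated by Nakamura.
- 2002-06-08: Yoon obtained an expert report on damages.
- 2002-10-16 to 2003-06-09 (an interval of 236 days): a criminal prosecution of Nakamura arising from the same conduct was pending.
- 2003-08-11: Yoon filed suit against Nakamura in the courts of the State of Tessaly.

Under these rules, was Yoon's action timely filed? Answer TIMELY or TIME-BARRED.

TIMELY

The limitation period began to run on 2001-03-26.
2 years from 2001-03-26 is 2003-03-26.
The period was tolled for 236 days by the pending criminal prosecution (2002-10-16 to 2003-06-09), pushing the deadline to 2003-11-17.
Nothing else in the chronology tolls or restarts the period.
Filing on 2003-08-11 beat the 2003-11-17 deadline — the action is timely.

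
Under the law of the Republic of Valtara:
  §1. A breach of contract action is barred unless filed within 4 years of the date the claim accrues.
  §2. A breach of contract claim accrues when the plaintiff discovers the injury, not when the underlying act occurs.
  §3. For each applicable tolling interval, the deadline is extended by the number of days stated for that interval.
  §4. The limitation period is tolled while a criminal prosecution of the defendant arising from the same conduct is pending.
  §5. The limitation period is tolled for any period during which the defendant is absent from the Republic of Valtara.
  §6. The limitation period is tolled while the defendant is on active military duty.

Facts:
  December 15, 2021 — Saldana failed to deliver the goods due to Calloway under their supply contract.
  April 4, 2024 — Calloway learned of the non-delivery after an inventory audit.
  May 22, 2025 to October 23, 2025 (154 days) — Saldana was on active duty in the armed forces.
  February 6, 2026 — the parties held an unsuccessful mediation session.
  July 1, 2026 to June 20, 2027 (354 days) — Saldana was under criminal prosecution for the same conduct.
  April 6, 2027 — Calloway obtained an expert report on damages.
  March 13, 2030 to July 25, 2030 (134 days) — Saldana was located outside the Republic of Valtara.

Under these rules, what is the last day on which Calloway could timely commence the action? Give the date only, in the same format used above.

The claim did not accrue until Calloway discovered the injury on April 4, 2024; the December 15, 2021 act date does not start the clock under the stated rule.
Adding the 4 years base period to April 4, 2024 gives a deadline of April 4, 2028, before any tolling.
The defendant's active military service from May 22, 2025 to October 23, 2025 tolled the period for 154 days, extending the deadline to September 5, 2028.
Because the pending criminal prosecution ran from July 1, 2026 to June 20, 2027, the deadline is extended by 354 days to August 25, 2029.
The defendant's absence from the jurisdiction starting March 13, 2030 came too late — the period had run on August 25, 2029 — and so does not extend the deadline.
Nothing else in the chronology tolls or restarts the period.

August 25, 2029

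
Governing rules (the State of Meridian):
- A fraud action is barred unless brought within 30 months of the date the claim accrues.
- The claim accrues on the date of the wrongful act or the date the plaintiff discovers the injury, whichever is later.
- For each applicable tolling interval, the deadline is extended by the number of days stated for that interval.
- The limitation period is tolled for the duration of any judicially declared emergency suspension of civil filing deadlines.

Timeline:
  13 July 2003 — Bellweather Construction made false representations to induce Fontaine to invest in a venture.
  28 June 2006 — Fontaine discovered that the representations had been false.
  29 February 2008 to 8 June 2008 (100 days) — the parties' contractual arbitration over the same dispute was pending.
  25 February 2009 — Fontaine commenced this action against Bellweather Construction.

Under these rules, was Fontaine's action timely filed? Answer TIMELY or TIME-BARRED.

Because discovery on 28 June 2006 post-dates the 13 July 2003 act, accrual under the later-of rule falls on 28 June 2006.
Adding the 30 months base period to 28 June 2006 gives a deadline of 28 December 2008, before any tolling.
The pending related arbitration from 29 February 2008 to 8 June 2008 does not toll the period, because no stated rule makes a pending arbitration a tolling event.
Filing on 25 February 2009 missed the 28 December 2008 deadline — the action is time-barred.

TIME-BARRED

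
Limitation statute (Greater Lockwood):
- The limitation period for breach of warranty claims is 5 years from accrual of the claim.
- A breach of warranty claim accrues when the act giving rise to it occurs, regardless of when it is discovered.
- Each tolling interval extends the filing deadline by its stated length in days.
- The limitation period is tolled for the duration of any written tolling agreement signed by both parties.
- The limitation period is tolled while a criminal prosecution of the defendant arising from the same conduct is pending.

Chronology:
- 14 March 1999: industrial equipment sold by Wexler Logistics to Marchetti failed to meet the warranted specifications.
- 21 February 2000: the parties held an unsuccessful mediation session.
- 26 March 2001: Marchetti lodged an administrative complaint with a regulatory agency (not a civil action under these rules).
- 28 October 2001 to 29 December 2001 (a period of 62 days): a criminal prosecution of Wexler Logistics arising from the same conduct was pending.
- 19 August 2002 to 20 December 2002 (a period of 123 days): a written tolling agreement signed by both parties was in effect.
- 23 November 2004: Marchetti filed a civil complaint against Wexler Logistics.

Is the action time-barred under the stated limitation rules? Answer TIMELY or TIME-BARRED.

TIME-BARRED

The claim accrued on 14 March 1999, the date of the act.
5 years from 14 March 1999 is 14 March 2004.
Because the pending criminal prosecution ran from 28 October 2001 to 29 December 2001, the deadline is extended by 62 days to 15 May 2004.
The period was tolled for 123 days by the written tolling agreement (19 August 2002 to 20 December 2002), pushing the deadline to 15 September 2004.
The other events in the timeline have no effect on the limitation period under the stated rules.
Marchetti filed on 23 November 2004, after the 15 September 2004 deadline, so the action is time-barred.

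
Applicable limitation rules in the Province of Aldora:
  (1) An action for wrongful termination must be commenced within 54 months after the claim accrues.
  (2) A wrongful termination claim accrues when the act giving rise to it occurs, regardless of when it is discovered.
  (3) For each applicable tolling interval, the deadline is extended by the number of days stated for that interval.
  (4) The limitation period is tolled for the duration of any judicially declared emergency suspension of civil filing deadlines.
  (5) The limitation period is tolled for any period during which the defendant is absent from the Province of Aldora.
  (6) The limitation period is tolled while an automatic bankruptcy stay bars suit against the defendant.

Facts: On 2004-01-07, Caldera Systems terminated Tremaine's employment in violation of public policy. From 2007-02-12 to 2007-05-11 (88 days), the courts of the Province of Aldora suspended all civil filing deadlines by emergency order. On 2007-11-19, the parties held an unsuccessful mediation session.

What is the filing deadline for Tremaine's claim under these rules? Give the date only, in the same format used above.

2008-10-03

The limitation period began to run on 2004-01-07.
The untolled deadline — 54 months after 2004-01-07 — is 2008-07-07.
The period was tolled for 88 days by the emergency suspension of filing deadlines (2007-02-12 to 2007-05-11), pushing the deadline to 2008-10-03.
The other events in the timeline have no effect on the limitation period under the stated rules.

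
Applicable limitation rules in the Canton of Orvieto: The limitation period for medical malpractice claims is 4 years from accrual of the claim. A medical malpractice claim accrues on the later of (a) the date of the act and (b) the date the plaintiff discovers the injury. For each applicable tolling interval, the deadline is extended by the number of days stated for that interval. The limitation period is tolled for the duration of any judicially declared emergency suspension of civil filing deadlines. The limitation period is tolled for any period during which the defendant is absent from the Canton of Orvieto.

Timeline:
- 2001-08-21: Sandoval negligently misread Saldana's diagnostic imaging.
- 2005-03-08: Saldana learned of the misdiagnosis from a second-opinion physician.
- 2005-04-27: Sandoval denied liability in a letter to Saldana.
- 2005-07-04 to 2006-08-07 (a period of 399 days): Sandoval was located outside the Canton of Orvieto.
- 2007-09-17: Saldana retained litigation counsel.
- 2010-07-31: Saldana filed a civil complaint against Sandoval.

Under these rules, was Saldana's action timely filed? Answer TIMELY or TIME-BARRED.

The claim accrued on 2005-03-08 — the later of the 2001-08-21 act and the 2005-03-08 discovery.
4 years from 2005-03-08 is 2009-03-08.
The period was tolled for 399 days by the defendant's absence from the jurisdiction (2005-07-04 to 2006-08-07), pushing the deadline to 2010-04-11.
None of the other events listed affects the running of the period under the stated rules.
The 2010-07-31 filing falls after the 2010-04-11 deadline; the claim is time-barred.

TIME-BARRED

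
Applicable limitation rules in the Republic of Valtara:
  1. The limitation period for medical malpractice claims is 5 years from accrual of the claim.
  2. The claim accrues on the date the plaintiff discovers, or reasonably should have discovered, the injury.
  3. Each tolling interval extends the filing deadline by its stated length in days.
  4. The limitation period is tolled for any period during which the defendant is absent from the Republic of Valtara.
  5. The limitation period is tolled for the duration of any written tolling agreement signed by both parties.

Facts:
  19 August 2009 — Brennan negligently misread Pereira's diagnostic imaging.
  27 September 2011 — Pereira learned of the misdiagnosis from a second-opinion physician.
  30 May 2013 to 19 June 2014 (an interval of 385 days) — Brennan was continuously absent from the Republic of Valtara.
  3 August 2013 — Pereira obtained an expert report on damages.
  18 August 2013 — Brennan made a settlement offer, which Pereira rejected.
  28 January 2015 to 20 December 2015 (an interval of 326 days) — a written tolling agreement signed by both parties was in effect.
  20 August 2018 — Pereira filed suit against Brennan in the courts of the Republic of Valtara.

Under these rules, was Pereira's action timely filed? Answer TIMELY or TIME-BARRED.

Under the discovery rule, the claim accrued on 27 September 2011, when Pereira discovered the injury — not on the 19 August 2009 date of the underlying act.
5 years from 27 September 2011 is 27 September 2016.
The period was tolled for 385 days by the defendant's absence from the jurisdiction (30 May 2013 to 19 June 2014), pushing the deadline to 17 October 2017.
Because the written tolling agreement ran from 28 January 2015 to 20 December 2015, the deadline is extended by 326 days to 8 September 2018.
The other events in the timeline have no effect on the limitation period under the stated rules.
Pereira filed on 20 August 2018, before the 8 September 2018 deadline, so the action is timely.

TIMELY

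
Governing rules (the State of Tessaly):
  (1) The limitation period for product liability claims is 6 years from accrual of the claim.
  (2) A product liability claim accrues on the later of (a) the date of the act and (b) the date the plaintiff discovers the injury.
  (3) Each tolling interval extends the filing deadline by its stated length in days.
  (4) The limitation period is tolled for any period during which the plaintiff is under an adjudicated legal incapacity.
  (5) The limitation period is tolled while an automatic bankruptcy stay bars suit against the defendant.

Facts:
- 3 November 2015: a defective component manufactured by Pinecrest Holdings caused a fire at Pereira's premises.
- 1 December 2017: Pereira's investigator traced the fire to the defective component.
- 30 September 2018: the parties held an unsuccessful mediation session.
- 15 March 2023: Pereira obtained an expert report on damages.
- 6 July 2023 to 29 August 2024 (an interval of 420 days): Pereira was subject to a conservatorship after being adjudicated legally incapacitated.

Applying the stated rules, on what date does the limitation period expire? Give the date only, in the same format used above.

Taking the later of the act (3 November 2015) and discovery (1 December 2017), the claim accrued on 1 December 2017.
6 years from 1 December 2017 is 1 December 2023.
The plaintiff's legal incapacity from 6 July 2023 to 29 August 2024 tolled the period for 420 days, extending the deadline to 24 January 2025.
Nothing else in the chronology tolls or restarts the period.

24 January 2025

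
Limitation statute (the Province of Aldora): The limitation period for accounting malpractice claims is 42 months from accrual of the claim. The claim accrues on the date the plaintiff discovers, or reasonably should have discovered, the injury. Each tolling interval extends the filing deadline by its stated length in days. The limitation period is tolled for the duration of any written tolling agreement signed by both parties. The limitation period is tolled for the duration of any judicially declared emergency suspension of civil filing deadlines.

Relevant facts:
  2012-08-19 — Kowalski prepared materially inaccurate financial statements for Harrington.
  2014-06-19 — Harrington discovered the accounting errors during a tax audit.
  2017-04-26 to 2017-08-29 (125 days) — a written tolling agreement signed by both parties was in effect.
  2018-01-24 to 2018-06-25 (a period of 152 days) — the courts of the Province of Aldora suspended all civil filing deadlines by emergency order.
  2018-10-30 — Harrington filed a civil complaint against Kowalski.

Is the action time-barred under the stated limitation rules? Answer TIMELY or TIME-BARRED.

The claim did not accrue until Harrington discovered the injury on 2014-06-19; the 2012-08-19 act date does not start the clock under the stated rule.
42 months from 2014-06-19 is 2017-12-19.
The written tolling agreement from 2017-04-26 to 2017-08-29 tolled the period for 125 days, extending the deadline to 2018-04-23.
The period was tolled for 152 days by the emergency suspension of filing deadlines (2018-01-24 to 2018-06-25), pushing the deadline to 2018-09-22.
The 2018-10-30 filing falls after the 2018-09-22 deadline; the claim is time-barred.

TIME-BARRED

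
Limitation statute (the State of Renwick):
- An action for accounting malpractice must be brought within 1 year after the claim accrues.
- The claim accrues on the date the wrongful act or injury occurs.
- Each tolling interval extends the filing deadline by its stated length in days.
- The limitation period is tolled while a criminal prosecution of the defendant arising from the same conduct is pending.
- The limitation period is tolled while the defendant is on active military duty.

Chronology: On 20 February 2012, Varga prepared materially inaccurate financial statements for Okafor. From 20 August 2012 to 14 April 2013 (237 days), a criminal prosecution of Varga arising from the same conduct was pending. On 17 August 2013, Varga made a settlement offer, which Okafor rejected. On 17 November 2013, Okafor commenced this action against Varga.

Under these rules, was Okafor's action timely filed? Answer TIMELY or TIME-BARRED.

The limitation period began to run on 20 February 2012.
The untolled deadline — 1 year after 20 February 2012 — is 20 February 2013.
The pending criminal prosecution from 20 August 2012 to 14 April 2013 tolled the period for 237 days, extending the deadline to 15 October 2013.
Nothing else in the chronology tolls or restarts the period.
Okafor filed on 17 November 2013, after the 15 October 2013 deadline, so the action is time-barred.

TIME-BARRED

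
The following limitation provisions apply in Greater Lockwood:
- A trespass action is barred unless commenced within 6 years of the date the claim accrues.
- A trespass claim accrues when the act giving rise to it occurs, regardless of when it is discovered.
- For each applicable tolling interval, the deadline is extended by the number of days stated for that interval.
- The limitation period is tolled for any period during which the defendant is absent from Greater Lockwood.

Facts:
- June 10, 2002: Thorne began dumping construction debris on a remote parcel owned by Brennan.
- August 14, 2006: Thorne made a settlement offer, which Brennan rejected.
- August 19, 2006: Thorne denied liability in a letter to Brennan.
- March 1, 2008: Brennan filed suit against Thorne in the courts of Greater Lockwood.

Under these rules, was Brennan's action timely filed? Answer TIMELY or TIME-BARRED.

The claim accrued on June 10, 2002, the date of the act.
Adding the 6 years base period to June 10, 2002 gives a deadline of June 10, 2008, before any tolling.
The other events in the timeline have no effect on the limitation period under the stated rules.
Filing on March 1, 2008 beat the June 10, 2008 deadline — the action is timely.

TIMELY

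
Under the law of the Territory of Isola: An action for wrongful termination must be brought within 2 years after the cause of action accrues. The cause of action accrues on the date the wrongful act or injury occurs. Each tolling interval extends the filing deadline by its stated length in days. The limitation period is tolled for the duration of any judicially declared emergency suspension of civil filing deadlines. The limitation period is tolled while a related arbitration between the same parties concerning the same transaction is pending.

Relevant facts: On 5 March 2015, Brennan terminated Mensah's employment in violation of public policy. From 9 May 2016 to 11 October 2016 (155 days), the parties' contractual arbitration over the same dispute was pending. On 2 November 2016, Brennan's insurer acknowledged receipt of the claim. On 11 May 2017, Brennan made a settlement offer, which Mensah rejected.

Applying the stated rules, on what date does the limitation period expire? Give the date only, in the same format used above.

7 August 2017

The limitation period began to run on 5 March 2015.
2 years from 5 March 2015 is 5 March 2017.
The period was tolled for 155 days by the pending related arbitration (9 May 2016 to 11 October 2016), pushing the deadline to 7 August 2017.
None of the other events listed affects the running of the period under the stated rules.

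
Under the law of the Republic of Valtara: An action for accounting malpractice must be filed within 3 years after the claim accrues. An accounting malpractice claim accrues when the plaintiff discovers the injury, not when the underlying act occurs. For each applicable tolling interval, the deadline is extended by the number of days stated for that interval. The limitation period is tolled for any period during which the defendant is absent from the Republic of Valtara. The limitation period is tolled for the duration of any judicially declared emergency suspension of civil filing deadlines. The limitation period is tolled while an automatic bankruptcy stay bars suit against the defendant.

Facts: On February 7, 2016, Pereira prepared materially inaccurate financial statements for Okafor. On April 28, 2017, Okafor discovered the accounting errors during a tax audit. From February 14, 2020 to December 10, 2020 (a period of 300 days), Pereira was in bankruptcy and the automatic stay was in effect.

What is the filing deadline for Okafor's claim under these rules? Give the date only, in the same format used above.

Accrual is tied to discovery, so the period began on April 28, 2017 rather than on February 7, 2016 when the act occurred.
The untolled deadline — 3 years after April 28, 2017 — is April 28, 2020.
The period was tolled for 300 days by the automatic bankruptcy stay (February 14, 2020 to December 10, 2020), pushing the deadline to February 22, 2021.

February 22, 2021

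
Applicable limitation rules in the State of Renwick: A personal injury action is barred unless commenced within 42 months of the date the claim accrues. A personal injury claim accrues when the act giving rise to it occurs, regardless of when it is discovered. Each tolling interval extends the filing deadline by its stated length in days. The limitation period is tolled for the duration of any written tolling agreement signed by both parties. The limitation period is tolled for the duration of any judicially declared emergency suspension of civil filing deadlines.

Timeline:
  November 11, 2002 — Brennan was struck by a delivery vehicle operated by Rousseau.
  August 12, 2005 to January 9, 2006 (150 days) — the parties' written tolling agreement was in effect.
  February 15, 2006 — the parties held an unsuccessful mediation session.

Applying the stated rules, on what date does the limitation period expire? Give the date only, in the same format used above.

October 8, 2006

The limitation period began to run on November 11, 2002.
Adding the 42 months base period to November 11, 2002 gives a deadline of May 11, 2006, before any tolling.
Because the written tolling agreement ran from August 12, 2005 to January 9, 2006, the deadline is extended by 150 days to October 8, 2006.
Nothing else in the chronology tolls or restarts the period.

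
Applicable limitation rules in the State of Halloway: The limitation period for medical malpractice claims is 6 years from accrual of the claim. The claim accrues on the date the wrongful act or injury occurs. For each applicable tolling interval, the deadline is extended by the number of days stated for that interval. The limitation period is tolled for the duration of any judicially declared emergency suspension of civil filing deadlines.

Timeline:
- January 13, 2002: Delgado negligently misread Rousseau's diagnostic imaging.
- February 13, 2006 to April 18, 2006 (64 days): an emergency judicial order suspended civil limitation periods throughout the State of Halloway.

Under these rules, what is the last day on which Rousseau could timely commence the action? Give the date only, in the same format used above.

The claim accrued on January 13, 2002, the date of the act.
6 years from January 13, 2002 is January 13, 2008.
The emergency suspension of filing deadlines from February 13, 2006 to April 18, 2006 tolled the period for 64 days, extending the deadline to March 17, 2008.

March 17, 2008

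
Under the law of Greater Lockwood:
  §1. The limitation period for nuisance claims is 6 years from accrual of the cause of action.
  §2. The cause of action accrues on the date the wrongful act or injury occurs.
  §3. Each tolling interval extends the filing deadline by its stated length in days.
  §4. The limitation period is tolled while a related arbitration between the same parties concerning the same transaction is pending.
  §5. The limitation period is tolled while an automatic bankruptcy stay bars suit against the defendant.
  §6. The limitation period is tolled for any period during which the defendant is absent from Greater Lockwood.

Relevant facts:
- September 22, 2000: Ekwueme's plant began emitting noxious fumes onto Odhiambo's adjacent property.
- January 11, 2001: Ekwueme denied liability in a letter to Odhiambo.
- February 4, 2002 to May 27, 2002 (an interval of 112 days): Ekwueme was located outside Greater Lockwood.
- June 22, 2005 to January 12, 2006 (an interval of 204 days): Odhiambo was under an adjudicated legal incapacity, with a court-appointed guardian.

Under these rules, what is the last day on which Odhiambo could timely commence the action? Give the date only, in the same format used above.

The cause of action accrued on September 22, 2000, the date of the act.
Adding the 6 years base period to September 22, 2000 gives a deadline of September 22, 2006, before any tolling.
The defendant's absence from the jurisdiction from February 4, 2002 to May 27, 2002 tolled the period for 112 days, extending the deadline to January 12, 2007.
The plaintiff's legal incapacity from June 22, 2005 to January 12, 2006 does not toll the period, because no stated rule makes the plaintiff's incapacity a tolling event.
The other events in the timeline have no effect on the limitation period under the stated rules.

January 12, 2007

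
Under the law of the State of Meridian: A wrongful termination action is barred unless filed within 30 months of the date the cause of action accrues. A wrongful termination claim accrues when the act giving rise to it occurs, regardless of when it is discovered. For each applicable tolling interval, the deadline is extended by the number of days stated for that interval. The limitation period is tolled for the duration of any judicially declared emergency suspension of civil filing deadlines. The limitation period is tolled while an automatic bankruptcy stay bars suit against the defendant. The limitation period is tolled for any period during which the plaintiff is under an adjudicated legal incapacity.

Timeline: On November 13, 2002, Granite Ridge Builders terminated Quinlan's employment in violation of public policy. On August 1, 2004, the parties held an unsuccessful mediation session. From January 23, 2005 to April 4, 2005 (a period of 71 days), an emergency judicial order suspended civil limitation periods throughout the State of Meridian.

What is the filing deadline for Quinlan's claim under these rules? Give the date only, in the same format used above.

July 23, 2005

The claim accrued on November 13, 2002, when the wrongful act occurred.
30 months from November 13, 2002 is May 13, 2005.
The period was tolled for 71 days by the emergency suspension of filing deadlines (January 23, 2005 to April 4, 2005), pushing the deadline to July 23, 2005.
The other events in the timeline have no effect on the limitation period under the stated rules.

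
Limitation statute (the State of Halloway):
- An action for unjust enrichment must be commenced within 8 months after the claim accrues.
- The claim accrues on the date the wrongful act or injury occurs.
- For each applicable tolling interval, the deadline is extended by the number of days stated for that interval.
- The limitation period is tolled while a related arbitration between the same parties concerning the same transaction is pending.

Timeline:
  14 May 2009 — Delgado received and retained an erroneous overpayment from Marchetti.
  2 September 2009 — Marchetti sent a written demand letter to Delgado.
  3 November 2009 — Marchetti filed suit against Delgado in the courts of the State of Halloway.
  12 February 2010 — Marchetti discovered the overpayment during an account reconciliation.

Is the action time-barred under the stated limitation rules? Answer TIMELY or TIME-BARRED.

TIMELY

Because the rule ties accrual to occurrence, the claim accrued on 14 May 2009, not on the 12 February 2010 discovery date.
8 months from 14 May 2009 is 14 January 2010.
None of the other events listed affects the running of the period under the stated rules.
Marchetti filed on 3 November 2009, before the 14 January 2010 deadline, so the action is timely.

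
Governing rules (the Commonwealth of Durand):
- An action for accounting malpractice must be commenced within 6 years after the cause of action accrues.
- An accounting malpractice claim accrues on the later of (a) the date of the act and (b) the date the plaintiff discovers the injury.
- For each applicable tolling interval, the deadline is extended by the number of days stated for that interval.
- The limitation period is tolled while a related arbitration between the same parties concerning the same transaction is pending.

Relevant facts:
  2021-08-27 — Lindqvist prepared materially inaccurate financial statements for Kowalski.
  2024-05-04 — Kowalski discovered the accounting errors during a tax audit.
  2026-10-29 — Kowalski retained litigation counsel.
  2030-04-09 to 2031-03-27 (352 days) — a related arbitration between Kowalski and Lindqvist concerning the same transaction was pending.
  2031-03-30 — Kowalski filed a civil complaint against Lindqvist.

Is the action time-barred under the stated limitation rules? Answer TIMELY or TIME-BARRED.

TIMELY

Taking the later of the act (2021-08-27) and discovery (2024-05-04), the claim accrued on 2024-05-04.
The untolled deadline — 6 years after 2024-05-04 — is 2030-05-04.
Because the pending related arbitration ran from 2030-04-09 to 2031-03-27, the deadline is extended by 352 days to 2031-04-21.
None of the other events listed affects the running of the period under the stated rules.
The 2031-03-30 filing precedes the 2031-04-21 deadline; the claim is timely.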